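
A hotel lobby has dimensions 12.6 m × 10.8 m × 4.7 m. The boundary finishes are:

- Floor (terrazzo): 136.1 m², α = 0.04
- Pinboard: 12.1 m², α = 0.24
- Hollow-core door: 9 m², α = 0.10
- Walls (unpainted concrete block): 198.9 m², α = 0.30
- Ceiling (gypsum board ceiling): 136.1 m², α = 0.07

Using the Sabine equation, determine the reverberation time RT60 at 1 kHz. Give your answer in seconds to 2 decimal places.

Total absorption A = 136.1*0.04 + 12.1*0.24 + 9*0.10 + 198.9*0.30 + 136.1*0.07
  = 5.444 + 2.904 + 0.900 + 59.670 + 9.527 = 78.445 m² sabins.
Volume V = 12.6 × 10.8 × 4.7 = 639.576 m³.
Sabine: RT60 = 0.161 × 639.576 / 78.445 = 1.31 s.

1.31 s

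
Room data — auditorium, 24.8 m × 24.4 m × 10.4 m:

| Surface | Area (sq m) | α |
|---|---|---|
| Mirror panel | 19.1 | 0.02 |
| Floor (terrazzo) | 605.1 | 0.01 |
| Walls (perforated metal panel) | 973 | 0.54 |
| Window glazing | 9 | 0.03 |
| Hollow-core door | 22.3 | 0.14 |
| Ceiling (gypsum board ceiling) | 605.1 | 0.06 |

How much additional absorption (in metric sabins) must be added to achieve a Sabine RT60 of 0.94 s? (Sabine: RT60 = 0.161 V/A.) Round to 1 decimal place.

Total absorption A₁ = 19.1×0.02 + 605.1×0.01 + 973×0.54 + 9×0.03 + 22.3×0.14 + 605.1×0.06
  = 0.382 + 6.051 + 525.420 + 0.270 + 3.122 + 36.306 = 571.551 sq m sabins.
Target A₂ = 0.161·6293.248/0.94 = 1077.886 sabins (V = 6293.248 m³).
Shortfall: 1077.886 − 571.551 = 506.3 sabins.

506.3 sabins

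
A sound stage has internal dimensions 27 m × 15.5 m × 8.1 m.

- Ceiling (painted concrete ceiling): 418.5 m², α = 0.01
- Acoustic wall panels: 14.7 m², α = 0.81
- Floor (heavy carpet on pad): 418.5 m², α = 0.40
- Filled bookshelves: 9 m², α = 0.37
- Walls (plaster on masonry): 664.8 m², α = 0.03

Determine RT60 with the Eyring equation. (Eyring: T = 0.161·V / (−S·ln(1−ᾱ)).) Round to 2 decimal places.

Total surface area S = 418.5 + 14.7 + 418.5 + 9 + 664.8 = 1525.5 m².
Absorption A = 418.5·0.01 + 14.7·0.81 + 418.5·0.40 + 9·0.37 + 664.8·0.03 = 206.766 sabins.
ᾱ = 206.766 / 1525.5 = 0.1355.
Eyring denominator: −S ln(1−ᾱ) = 222.119.
V = 27 × 15.5 × 8.1 = 3389.85 m³.
RT60 = 0.161 × 3389.85 / 222.119 = 2.46 s.

2.46 s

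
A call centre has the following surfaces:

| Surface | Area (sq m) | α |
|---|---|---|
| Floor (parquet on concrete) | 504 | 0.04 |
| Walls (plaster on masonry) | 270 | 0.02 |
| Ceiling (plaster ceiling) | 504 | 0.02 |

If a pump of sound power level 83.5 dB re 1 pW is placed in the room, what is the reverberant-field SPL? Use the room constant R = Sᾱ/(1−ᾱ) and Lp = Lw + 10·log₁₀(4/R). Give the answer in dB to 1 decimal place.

A = 35.640 sabins; S = 1278.0 sq m.
ᾱ = 0.0279, so room constant R = A/(1−ᾱ) = 36.663 sq m.
Lp = 83.5 + 10·log₁₀(4/36.663) = 83.5 + (-9.62) = 73.9 dB.

73.9 dB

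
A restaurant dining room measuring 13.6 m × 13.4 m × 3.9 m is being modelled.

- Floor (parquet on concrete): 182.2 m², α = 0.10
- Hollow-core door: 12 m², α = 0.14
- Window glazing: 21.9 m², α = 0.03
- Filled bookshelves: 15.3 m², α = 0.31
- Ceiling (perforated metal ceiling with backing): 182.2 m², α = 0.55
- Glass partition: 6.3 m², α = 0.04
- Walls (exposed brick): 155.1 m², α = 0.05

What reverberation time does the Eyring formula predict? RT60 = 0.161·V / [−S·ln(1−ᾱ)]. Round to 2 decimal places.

S = Σ Sᵢ = 575.0 m².
Σ(Sᵢαᵢ) = 182.2×0.10 + 12×0.14 + 21.9×0.03 + 15.3×0.31 + 182.2×0.55 + 6.3×0.04 + 155.1×0.05 = 133.517.
Mean coefficient ᾱ = A/S = 0.2322.
Eyring denominator: −S ln(1−ᾱ) = 151.930.
V = 13.6 × 13.4 × 3.9 = 710.736 m³.
T = 0.161·V/[−S·ln(1−ᾱ)] = 0.161·710.736/151.930 = 0.75 s.

0.75 s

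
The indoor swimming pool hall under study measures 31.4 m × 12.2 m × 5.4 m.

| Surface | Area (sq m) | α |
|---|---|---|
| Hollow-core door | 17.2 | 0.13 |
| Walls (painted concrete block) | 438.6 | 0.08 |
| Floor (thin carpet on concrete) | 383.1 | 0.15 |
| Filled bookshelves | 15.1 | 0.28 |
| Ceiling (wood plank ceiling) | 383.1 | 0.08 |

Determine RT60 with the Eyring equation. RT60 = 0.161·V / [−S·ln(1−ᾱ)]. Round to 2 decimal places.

2.43 s

S = Σ Sᵢ = 1237.1 sq m.
Σ(Sᵢαᵢ) = 17.2×0.13 + 438.6×0.08 + 383.1×0.15 + 15.1×0.28 + 383.1×0.08 = 129.665.
Mean coefficient ᾱ = A/S = 0.1048.
−S·ln(1−ᾱ) = −1237.1 × ln(1 − 0.1048) = 136.957.
V = 31.4 × 12.2 × 5.4 = 2068.632 m³.
RT60 = 0.161 × 2068.632 / 136.957 = 2.43 s.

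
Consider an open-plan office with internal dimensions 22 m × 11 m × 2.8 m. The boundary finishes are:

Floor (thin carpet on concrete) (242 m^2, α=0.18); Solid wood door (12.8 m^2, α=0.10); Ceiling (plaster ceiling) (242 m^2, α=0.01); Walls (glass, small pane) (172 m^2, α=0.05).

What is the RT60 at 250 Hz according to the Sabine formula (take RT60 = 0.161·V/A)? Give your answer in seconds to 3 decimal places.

A = Σ Sᵢαᵢ = 242×0.18 + 12.8×0.10 + 242×0.01 + 172×0.05 = 55.860 sabins.
V = 22·11·2.8 = 677.6 m³.
Sabine: RT60 = 0.161 × 677.6 / 55.860 = 1.953 s.

1.953 s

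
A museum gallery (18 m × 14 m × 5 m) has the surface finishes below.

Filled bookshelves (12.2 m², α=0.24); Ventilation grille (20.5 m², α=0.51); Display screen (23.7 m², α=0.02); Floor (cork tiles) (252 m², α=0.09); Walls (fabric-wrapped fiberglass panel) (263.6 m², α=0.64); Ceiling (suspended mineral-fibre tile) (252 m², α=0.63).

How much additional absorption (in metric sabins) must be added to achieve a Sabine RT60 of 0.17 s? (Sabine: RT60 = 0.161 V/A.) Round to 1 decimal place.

Total absorption A₁ = 12.2×0.24 + 20.5×0.51 + 23.7×0.02 + 252×0.09 + 263.6×0.64 + 252×0.63
  = 2.928 + 10.455 + 0.474 + 22.680 + 168.704 + 158.760 = 364.001 m² sabins.
For T = 0.17 s, need A₂ = 0.161·V/T = 0.161·1260/0.17 = 1193.294 sabins.
Additional absorption ΔA = 1193.294 − 364.001 = 829.3 sabins.

829.3 sabins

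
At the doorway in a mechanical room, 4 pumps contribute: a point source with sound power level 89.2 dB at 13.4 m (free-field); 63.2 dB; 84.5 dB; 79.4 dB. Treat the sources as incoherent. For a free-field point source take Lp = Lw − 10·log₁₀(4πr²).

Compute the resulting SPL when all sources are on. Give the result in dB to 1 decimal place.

85.7 dB

Source at 13.4 m: Lp = 89.2 − 10·log₁₀(4π·13.4²) = 89.2 − 10·log₁₀(2256.418) = 55.7 dB.
Sum in the linear (power) domain: Σ 10^(Lᵢ/10) = 10^(55.7/10) + 10^(63.2/10) + 10^(84.5/10) + 10^(79.4/10) = 3.714e+08.
Back to dB: 10·log₁₀ Σ = 85.7 dB.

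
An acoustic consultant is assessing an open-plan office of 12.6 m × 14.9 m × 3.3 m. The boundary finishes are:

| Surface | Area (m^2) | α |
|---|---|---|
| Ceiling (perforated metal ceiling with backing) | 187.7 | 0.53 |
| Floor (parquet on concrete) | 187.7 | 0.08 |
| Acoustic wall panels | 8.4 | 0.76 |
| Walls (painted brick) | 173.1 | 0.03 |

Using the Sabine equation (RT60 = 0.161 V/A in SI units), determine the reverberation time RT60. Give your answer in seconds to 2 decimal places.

0.79 s

Summing Sᵢαᵢ: 99.481 + 15.016 + 6.384 + 5.193 → A = 126.074 sabins.
Room volume: 619.542 m³.
Sabine: RT60 = 0.161 × 619.542 / 126.074 = 0.79 s.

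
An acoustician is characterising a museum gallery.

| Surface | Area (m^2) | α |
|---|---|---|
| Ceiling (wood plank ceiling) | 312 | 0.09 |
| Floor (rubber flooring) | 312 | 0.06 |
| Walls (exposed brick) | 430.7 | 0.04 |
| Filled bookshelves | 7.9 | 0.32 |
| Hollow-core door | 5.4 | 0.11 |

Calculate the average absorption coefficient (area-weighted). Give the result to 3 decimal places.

S = Σ Sᵢ = 312 + 312 + 430.7 + 7.9 + 5.4 = 1068.0 m^2.
A = 312×0.09 + 312×0.06 + 430.7×0.04 + 7.9×0.32 + 5.4×0.11 = 67.150 sabins.
ᾱ = A/S = 0.063.

0.063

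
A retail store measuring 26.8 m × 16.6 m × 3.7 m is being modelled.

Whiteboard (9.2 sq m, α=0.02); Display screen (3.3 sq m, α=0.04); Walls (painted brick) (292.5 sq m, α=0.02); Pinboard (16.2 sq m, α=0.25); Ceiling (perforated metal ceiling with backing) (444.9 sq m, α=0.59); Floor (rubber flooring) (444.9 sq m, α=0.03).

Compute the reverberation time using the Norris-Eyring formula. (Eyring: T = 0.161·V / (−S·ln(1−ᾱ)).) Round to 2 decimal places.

0.81 seconds

Total surface area S = 9.2 + 3.3 + 292.5 + 16.2 + 444.9 + 444.9 = 1211.0 sq m.
Σ(Sᵢαᵢ) = 9.2×0.02 + 3.3×0.04 + 292.5×0.02 + 16.2×0.25 + 444.9×0.59 + 444.9×0.03 = 286.054.
Mean coefficient ᾱ = A/S = 0.2362.
−S·ln(1−ᾱ) = −1211.0 × ln(1 − 0.2362) = 326.303.
V = 26.8 × 16.6 × 3.7 = 1646.056 m³.
T = 0.161·V/[−S·ln(1−ᾱ)] = 0.161·1646.056/326.303 = 0.81 s.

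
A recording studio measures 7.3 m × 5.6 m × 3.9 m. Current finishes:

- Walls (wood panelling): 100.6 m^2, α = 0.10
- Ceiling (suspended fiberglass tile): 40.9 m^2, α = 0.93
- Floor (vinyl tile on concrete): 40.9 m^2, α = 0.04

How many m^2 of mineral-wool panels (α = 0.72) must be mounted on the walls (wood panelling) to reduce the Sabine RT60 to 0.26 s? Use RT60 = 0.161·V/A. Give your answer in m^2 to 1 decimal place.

Total absorption A₁ = 100.6*0.10 + 40.9*0.93 + 40.9*0.04
  = 10.060 + 38.037 + 1.636 = 49.733 m^2 sabins.
V = 159.432 m³. Target absorption A₂ = 0.161 × 159.432 / 0.26 = 98.725 sabins.
Absorption to add: 98.725 − 49.733 = 48.992 sabins.
Each m^2 of panel replacing the walls (wood panelling) adds (0.72 − 0.10) = 0.62 sabins.
Panel area = 48.992 / 0.62 = 79.0 m^2.

79.0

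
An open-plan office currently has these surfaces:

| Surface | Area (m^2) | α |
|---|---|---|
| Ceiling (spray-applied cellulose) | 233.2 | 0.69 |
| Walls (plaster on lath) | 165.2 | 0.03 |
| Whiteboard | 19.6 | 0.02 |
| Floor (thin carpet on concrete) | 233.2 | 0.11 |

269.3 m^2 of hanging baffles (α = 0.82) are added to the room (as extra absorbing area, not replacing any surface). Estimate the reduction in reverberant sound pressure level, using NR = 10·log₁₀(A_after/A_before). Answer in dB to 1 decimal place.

3.3 dB

Total absorption A_before = 233.2·0.69 + 165.2·0.03 + 19.6·0.02 + 233.2·0.11
  = 160.908 + 4.956 + 0.392 + 25.652 = 191.908 m^2 sabins.
Treatment contributes 269.3·0.82 = 220.826 sabins.
New total A_after = 412.734 sabins.
NR = 10·log₁₀(412.734/191.908) = 3.3 dB.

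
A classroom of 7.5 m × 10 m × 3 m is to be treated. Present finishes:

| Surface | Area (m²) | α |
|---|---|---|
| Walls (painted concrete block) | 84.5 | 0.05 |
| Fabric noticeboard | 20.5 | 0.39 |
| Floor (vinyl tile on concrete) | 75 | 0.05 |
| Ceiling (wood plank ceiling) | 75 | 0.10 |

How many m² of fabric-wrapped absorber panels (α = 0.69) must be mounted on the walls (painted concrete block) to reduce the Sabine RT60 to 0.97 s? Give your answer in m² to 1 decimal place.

21.7

Total absorption A₁ = 84.5×0.05 + 20.5×0.39 + 75×0.05 + 75×0.10
  = 4.225 + 7.995 + 3.750 + 7.500 = 23.470 m² sabins.
Required A₂ = 0.161·225/0.97 = 37.345 sabins.
Absorption to add: 37.345 − 23.470 = 13.875 sabins.
Net gain per m²: Δα = 0.69 − 0.05 = 0.64.
Panel area = 13.875 / 0.64 = 21.7 m².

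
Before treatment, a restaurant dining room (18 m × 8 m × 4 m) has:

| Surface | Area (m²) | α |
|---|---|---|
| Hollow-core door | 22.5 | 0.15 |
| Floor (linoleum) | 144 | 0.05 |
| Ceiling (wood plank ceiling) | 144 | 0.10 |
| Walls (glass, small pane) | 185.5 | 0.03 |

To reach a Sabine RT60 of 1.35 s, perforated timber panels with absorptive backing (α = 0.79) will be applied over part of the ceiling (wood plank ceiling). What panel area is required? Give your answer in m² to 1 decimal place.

55.3

Summing Sᵢαᵢ: 3.375 + 7.200 + 14.400 + 5.565 → A₁ = 30.540 sabins.
V = 576 m³. Target absorption A₂ = 0.161 × 576 / 1.35 = 68.693 sabins.
Absorption to add: 68.693 − 30.540 = 38.153 sabins.
Each m² of panel replacing the ceiling (wood plank ceiling) adds (0.79 − 0.10) = 0.69 sabins.
Panel area = 38.153 / 0.69 = 55.3 m².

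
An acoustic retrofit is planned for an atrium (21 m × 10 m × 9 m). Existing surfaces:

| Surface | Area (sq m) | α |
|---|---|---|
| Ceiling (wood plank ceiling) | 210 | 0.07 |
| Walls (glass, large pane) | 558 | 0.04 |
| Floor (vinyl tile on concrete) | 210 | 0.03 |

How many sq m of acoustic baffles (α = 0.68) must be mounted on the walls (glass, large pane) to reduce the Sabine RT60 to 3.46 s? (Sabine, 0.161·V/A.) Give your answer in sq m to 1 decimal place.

69.7

A₁ = Σ Sᵢαᵢ = 210·0.07 + 558·0.04 + 210·0.03 = 43.320 sabins.
V = 1890 m³. Target absorption A₂ = 0.161 × 1890 / 3.46 = 87.945 sabins.
Absorption to add: 87.945 − 43.320 = 44.625 sabins.
Net gain per sq m: Δα = 0.68 − 0.04 = 0.64.
Panel area = 44.625 / 0.64 = 69.7 sq m.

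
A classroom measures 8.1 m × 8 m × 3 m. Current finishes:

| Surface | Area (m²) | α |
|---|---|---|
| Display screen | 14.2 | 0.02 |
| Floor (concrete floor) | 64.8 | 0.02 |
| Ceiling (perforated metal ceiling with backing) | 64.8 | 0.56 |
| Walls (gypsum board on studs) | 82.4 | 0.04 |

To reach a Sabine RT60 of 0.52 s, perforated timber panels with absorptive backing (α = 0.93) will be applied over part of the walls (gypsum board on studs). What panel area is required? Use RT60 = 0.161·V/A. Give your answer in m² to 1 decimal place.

21.4

Summing Sᵢαᵢ: 0.284 + 1.296 + 36.288 + 3.296 → A₁ = 41.164 sabins.
V = 194.4 m³. Target absorption A₂ = 0.161 × 194.4 / 0.52 = 60.189 sabins.
Absorption to add: 60.189 − 41.164 = 19.025 sabins.
Each m² of panel replacing the walls (gypsum board on studs) adds (0.93 − 0.04) = 0.89 sabins.
Panel area = 19.025 / 0.89 = 21.4 m².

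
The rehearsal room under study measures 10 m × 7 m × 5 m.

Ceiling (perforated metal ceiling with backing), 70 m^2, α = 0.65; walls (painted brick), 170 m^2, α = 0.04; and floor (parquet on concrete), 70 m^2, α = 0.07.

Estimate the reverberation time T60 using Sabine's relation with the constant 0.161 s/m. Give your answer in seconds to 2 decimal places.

A = Σ Sᵢαᵢ = 70*0.65 + 170*0.04 + 70*0.07 = 57.200 sabins.
Volume V = 10 × 7 × 5 = 350 m³.
T = 0.161 V/A = 0.161·350/57.200 = 0.99 s.

0.99 sec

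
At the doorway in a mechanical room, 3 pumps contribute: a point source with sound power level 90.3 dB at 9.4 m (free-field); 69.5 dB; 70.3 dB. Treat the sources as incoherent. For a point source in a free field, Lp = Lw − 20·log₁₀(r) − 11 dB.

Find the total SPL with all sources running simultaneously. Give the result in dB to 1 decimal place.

Source at 9.4 m: Lp = 90.3 − 20·log₁₀(9.4) − 11 = 59.8 dB.
Converting to relative power and adding: 10^(59.8/10) + 10^(69.5/10) + 10^(70.3/10) = 2.058e+07.
Combined level = 10 log₁₀(2.058e+07) = 73.1 dB.

73.1 dB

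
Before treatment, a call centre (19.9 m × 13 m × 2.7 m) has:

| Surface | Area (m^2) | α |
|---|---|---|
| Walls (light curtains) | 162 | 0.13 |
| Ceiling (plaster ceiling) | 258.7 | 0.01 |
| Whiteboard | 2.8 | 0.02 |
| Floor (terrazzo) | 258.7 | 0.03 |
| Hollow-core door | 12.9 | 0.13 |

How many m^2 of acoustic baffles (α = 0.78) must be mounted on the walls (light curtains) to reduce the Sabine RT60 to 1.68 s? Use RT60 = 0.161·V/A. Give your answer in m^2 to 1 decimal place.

Equivalent absorption area: A₁ = 162×0.13 + 258.7×0.01 + 2.8×0.02 + 258.7×0.03 + 12.9×0.13 = 33.141 m^2.
Required A₂ = 0.161·698.49/1.68 = 66.939 sabins.
ΔA needed = 66.939 − 33.141 = 33.798 sabins.
Each m^2 of panel replacing the walls (light curtains) adds (0.78 − 0.13) = 0.65 sabins.
Area = ΔA/Δα = 33.798/0.65 = 52.0 m^2.

52.0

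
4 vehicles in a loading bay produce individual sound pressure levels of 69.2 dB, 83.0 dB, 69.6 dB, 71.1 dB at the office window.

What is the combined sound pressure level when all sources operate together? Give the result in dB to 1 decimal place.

Sum in the linear (power) domain: Σ 10^(Lᵢ/10) = 10^(69.2/10) + 10^(83.0/10) + 10^(69.6/10) + 10^(71.1/10) = 2.298e+08.
L_total = 10·log₁₀(2.298e+08) = 83.6 dB.

83.6 dB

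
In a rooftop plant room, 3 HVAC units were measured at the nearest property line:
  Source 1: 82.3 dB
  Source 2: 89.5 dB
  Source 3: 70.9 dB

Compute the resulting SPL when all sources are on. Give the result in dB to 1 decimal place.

90.3 dB

Converting to relative power and adding: 10^(82.3/10) + 10^(89.5/10) + 10^(70.9/10) = 1.073e+09.
L_total = 10·log₁₀(1.073e+09) = 90.3 dB.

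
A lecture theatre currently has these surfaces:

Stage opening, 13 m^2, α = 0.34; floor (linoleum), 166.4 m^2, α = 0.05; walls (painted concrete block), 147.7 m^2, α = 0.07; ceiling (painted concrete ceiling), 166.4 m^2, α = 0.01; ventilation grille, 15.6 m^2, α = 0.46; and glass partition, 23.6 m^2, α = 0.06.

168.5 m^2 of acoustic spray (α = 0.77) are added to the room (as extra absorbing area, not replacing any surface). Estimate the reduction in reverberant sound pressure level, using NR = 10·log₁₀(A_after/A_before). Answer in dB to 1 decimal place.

Total absorption A_before = 13*0.34 + 166.4*0.05 + 147.7*0.07 + 166.4*0.01 + 15.6*0.46 + 23.6*0.06
  = 4.420 + 8.320 + 10.339 + 1.664 + 7.176 + 1.416 = 33.335 m^2 sabins.
Treatment contributes 168.5·0.77 = 129.745 sabins.
A_after = 33.335 + 129.745 = 163.080 sabins.
Reduction = 10 log₁₀(A_after/A_before) = 10 log₁₀(4.8922) = 6.9 dB.

6.9 dB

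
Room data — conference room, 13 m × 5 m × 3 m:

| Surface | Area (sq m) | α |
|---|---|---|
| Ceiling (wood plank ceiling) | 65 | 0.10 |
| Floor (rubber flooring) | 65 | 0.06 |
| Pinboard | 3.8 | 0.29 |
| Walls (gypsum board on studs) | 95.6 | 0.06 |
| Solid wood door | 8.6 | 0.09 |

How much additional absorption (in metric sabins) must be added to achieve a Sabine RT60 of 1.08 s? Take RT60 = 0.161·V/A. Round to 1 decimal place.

11.1 sabins

Summing Sᵢαᵢ: 6.500 + 3.900 + 1.102 + 5.736 + 0.774 → A₁ = 18.012 sabins.
V = 195 m³. Required absorption A₂ = 0.161 × 195 / 1.08 = 29.069 sabins.
ΔA = A₂ − A₁ = 29.069 − 18.012 = 11.1 sabins.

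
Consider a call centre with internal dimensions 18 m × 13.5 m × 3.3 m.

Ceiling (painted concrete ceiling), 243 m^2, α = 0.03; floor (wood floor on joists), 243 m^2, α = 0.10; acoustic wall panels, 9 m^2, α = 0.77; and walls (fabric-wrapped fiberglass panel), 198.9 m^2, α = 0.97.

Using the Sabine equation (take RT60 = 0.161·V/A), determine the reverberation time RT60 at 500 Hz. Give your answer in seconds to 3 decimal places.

0.558 sec

Equivalent absorption area: A = 243·0.03 + 243·0.10 + 9·0.77 + 198.9·0.97 = 231.453 m^2.
Room volume: 801.9 m³.
T = 0.161 V/A = 0.161·801.9/231.453 = 0.558 s.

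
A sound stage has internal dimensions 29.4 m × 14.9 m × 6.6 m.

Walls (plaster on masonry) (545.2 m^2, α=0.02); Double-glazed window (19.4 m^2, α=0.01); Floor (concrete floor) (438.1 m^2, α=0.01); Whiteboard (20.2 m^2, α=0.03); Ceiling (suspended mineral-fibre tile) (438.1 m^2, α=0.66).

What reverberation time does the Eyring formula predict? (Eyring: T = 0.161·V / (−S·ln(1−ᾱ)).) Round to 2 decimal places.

Total surface area S = 545.2 + 19.4 + 438.1 + 20.2 + 438.1 = 1461.0 m^2.
Σ(Sᵢαᵢ) = 545.2·0.02 + 19.4·0.01 + 438.1·0.01 + 20.2·0.03 + 438.1·0.66 = 305.231.
Mean coefficient ᾱ = A/S = 0.2089.
Eyring denominator: −S ln(1−ᾱ) = 342.357.
V = 29.4 × 14.9 × 6.6 = 2891.196 m³.
RT60 = 0.161 × 2891.196 / 342.357 = 1.36 s.

1.36 seconds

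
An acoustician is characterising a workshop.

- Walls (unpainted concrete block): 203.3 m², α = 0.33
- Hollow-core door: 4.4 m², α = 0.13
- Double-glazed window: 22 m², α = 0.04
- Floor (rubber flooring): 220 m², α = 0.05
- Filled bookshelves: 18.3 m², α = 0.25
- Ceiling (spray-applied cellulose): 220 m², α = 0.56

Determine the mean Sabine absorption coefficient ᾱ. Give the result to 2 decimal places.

Total surface area S = 688.0 m².
Σ(Sᵢαᵢ) = 203.3*0.33 + 4.4*0.13 + 22*0.04 + 220*0.05 + 18.3*0.25 + 220*0.56 = 207.316.
ᾱ = A/S = 0.30.

0.30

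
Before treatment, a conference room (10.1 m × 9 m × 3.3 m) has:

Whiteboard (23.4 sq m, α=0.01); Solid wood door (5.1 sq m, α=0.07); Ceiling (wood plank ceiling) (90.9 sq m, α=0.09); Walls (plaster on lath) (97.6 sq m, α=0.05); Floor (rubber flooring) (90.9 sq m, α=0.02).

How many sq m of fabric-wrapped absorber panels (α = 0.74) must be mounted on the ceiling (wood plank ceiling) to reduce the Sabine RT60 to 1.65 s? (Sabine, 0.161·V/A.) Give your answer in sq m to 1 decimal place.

Total absorption A₁ = 23.4×0.01 + 5.1×0.07 + 90.9×0.09 + 97.6×0.05 + 90.9×0.02
  = 0.234 + 0.357 + 8.181 + 4.880 + 1.818 = 15.470 sq m sabins.
V = 299.97 m³. Target absorption A₂ = 0.161 × 299.97 / 1.65 = 29.270 sabins.
ΔA needed = 29.270 − 15.470 = 13.800 sabins.
Each sq m of panel replacing the ceiling (wood plank ceiling) adds (0.74 − 0.09) = 0.65 sabins.
Panel area = 13.800 / 0.65 = 21.2 sq m.

21.2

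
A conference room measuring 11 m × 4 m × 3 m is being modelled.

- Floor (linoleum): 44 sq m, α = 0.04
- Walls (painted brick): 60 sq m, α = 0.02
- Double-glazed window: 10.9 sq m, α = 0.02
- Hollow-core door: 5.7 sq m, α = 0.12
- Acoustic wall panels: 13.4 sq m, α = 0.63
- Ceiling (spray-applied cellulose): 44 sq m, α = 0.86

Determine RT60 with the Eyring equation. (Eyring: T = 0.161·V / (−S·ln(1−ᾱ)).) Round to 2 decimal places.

0.36 sec

Total surface area S = 44 + 60 + 10.9 + 5.7 + 13.4 + 44 = 178.0 sq m.
Σ(Sᵢαᵢ) = 44·0.04 + 60·0.02 + 10.9·0.02 + 5.7·0.12 + 13.4·0.63 + 44·0.86 = 50.144.
Mean coefficient ᾱ = A/S = 0.2817.
−S·ln(1−ᾱ) = −178.0 × ln(1 − 0.2817) = 58.894.
V = 11 × 4 × 3 = 132 m³.
T = 0.161·V/[−S·ln(1−ᾱ)] = 0.161·132/58.894 = 0.36 s.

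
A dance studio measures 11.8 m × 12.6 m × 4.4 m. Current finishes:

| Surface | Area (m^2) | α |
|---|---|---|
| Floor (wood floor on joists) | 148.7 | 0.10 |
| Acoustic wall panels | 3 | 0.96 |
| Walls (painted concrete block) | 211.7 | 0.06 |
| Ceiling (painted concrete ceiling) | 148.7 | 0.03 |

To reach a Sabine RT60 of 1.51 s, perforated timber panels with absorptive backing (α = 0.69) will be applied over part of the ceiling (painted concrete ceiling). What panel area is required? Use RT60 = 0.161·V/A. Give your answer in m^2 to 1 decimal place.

Equivalent absorption area: A₁ = 148.7×0.10 + 3×0.96 + 211.7×0.06 + 148.7×0.03 = 34.913 m^2.
Required A₂ = 0.161·654.192/1.51 = 69.752 sabins.
Absorption to add: 69.752 − 34.913 = 34.839 sabins.
Net gain per m^2: Δα = 0.69 − 0.03 = 0.66.
Panel area = 34.839 / 0.66 = 52.8 m^2.

52.8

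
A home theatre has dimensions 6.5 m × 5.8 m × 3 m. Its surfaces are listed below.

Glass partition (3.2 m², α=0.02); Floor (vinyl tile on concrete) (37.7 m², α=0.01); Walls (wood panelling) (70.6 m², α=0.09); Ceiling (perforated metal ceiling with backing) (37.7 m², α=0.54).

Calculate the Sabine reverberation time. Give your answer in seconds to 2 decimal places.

0.67 seconds

Total absorption A = 3.2*0.02 + 37.7*0.01 + 70.6*0.09 + 37.7*0.54
  = 0.064 + 0.377 + 6.354 + 20.358 = 27.153 m² sabins.
Volume V = 6.5 × 5.8 × 3 = 113.1 m³.
T = 0.161 V/A = 0.161·113.1/27.153 = 0.67 s.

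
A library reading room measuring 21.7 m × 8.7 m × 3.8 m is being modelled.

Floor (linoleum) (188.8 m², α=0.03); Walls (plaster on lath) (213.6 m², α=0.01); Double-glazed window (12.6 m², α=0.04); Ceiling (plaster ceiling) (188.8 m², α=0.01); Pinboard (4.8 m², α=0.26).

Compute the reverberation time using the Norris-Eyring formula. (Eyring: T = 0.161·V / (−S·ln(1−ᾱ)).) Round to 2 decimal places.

10.00 sec

S = Σ Sᵢ = 608.6 m².
Absorption A = 188.8×0.03 + 213.6×0.01 + 12.6×0.04 + 188.8×0.01 + 4.8×0.26 = 11.440 sabins.
ᾱ = 11.440 / 608.6 = 0.0188.
Eyring denominator: −S ln(1−ᾱ) = 11.551.
V = 21.7 × 8.7 × 3.8 = 717.402 m³.
RT60 = 0.161 × 717.402 / 11.551 = 10.00 s.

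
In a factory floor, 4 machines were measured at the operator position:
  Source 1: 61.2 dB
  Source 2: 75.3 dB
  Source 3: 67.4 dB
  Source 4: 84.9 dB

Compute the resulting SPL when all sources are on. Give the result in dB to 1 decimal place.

85.4 dB

Sum in the linear (power) domain: Σ 10^(Lᵢ/10) = 10^(61.2/10) + 10^(75.3/10) + 10^(67.4/10) + 10^(84.9/10) = 3.497e+08.
Back to dB: 10·log₁₀ Σ = 85.4 dB.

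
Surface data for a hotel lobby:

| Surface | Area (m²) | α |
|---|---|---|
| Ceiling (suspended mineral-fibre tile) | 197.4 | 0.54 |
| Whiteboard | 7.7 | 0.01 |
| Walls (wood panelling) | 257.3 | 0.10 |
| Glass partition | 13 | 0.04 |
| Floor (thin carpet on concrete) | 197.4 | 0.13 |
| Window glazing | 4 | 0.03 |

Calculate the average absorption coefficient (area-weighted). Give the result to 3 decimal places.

S = Σ Sᵢ = 197.4 + 7.7 + 257.3 + 13 + 197.4 + 4 = 676.8 m².
Σ(Sᵢαᵢ) = 197.4×0.54 + 7.7×0.01 + 257.3×0.10 + 13×0.04 + 197.4×0.13 + 4×0.03 = 158.705.
ᾱ = 158.705 / 676.8 = 0.234.

0.234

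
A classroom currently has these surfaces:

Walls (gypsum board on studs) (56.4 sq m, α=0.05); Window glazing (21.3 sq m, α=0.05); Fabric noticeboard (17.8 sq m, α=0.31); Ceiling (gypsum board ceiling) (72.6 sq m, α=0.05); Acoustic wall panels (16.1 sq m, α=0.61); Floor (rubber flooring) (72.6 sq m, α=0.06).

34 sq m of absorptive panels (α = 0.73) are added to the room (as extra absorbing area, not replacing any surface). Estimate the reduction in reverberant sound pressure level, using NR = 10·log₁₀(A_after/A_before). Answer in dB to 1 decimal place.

Summing Sᵢαᵢ: 2.820 + 1.065 + 5.518 + 3.630 + 9.821 + 4.356 → A_before = 27.210 sabins.
Added absorption = 34 × 0.73 = 24.820 sabins.
A_after = 27.210 + 24.820 = 52.030 sabins.
Reduction = 10 log₁₀(A_after/A_before) = 10 log₁₀(1.9122) = 2.8 dB.

2.8 dB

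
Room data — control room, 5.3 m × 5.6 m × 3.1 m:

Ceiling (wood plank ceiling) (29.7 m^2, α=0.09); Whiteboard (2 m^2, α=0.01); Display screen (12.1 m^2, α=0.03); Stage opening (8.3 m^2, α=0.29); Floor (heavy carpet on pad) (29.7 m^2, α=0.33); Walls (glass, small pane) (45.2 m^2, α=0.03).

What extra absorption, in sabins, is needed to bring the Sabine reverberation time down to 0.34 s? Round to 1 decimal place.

26.9 sabins

Total absorption A₁ = 29.7·0.09 + 2·0.01 + 12.1·0.03 + 8.3·0.29 + 29.7·0.33 + 45.2·0.03
  = 2.673 + 0.020 + 0.363 + 2.407 + 9.801 + 1.356 = 16.620 m^2 sabins.
V = 92.008 m³. Required absorption A₂ = 0.161 × 92.008 / 0.34 = 43.568 sabins.
ΔA = A₂ − A₁ = 43.568 − 16.620 = 26.9 sabins.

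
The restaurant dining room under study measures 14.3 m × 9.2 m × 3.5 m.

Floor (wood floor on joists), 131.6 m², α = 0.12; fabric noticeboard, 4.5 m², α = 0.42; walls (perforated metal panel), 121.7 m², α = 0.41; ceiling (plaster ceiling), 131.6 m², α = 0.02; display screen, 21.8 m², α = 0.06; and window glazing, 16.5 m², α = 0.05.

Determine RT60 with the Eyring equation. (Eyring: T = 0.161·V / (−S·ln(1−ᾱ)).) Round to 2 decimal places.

0.94 s

Total surface area S = 131.6 + 4.5 + 121.7 + 131.6 + 21.8 + 16.5 = 427.7 m².
Absorption A = 131.6×0.12 + 4.5×0.42 + 121.7×0.41 + 131.6×0.02 + 21.8×0.06 + 16.5×0.05 = 72.344 sabins.
Mean coefficient ᾱ = A/S = 0.1691.
Eyring denominator: −S ln(1−ᾱ) = 79.230.
V = 14.3 × 9.2 × 3.5 = 460.46 m³.
RT60 = 0.161 × 460.46 / 79.230 = 0.94 s.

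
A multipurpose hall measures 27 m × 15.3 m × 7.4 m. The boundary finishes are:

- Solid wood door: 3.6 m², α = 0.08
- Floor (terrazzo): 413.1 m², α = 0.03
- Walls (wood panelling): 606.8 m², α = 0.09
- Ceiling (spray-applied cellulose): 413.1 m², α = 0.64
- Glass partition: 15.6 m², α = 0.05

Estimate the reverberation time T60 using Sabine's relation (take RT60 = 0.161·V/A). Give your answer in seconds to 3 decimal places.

Total absorption A = 3.6*0.08 + 413.1*0.03 + 606.8*0.09 + 413.1*0.64 + 15.6*0.05
  = 0.288 + 12.393 + 54.612 + 264.384 + 0.780 = 332.457 m² sabins.
Volume V = 27 × 15.3 × 7.4 = 3056.94 m³.
Sabine: RT60 = 0.161 × 3056.94 / 332.457 = 1.480 s.

1.480 seconds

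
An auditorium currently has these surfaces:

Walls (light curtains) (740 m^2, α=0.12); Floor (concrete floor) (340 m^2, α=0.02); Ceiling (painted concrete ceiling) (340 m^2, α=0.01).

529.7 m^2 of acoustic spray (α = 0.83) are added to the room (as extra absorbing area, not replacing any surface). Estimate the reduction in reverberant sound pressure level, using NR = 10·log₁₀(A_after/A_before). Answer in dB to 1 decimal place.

7.4 dB

Total absorption A_before = 740*0.12 + 340*0.02 + 340*0.01
  = 88.800 + 6.800 + 3.400 = 99.000 m^2 sabins.
Treatment contributes 529.7·0.83 = 439.651 sabins.
New total A_after = 538.651 sabins.
NR = 10·log₁₀(538.651/99.000) = 7.4 dB.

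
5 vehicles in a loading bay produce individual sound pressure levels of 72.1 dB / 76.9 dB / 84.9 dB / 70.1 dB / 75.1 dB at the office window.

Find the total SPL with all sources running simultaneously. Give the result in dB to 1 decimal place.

Σ 10^(Lᵢ/10) = 4.168e+08.
Back to dB: 10·log₁₀ Σ = 86.2 dB.

86.2 dB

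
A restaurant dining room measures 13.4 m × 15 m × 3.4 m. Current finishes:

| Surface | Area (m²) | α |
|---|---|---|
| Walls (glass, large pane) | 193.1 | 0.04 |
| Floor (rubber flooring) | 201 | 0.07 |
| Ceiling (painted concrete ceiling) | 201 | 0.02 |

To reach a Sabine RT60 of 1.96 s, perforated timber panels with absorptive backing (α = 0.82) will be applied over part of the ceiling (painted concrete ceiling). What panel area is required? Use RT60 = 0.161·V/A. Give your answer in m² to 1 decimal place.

Equivalent absorption area: A₁ = 193.1·0.04 + 201·0.07 + 201·0.02 = 25.814 m².
Required A₂ = 0.161·683.4/1.96 = 56.136 sabins.
Absorption to add: 56.136 − 25.814 = 30.322 sabins.
Each m² of panel replacing the ceiling (painted concrete ceiling) adds (0.82 − 0.02) = 0.80 sabins.
Panel area = 30.322 / 0.80 = 37.9 m².

37.9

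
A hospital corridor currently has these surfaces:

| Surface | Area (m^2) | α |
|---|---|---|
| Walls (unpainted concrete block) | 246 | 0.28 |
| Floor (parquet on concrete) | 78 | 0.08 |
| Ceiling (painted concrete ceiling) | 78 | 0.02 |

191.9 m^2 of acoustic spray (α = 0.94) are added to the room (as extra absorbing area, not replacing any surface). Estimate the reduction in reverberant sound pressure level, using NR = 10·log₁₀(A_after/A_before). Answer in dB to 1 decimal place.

A_before = Σ Sᵢαᵢ = 246·0.28 + 78·0.08 + 78·0.02 = 76.680 sabins.
Added absorption = 191.9 × 0.94 = 180.386 sabins.
New total A_after = 257.066 sabins.
Reduction = 10 log₁₀(A_after/A_before) = 10 log₁₀(3.3525) = 5.3 dB.

5.3 dB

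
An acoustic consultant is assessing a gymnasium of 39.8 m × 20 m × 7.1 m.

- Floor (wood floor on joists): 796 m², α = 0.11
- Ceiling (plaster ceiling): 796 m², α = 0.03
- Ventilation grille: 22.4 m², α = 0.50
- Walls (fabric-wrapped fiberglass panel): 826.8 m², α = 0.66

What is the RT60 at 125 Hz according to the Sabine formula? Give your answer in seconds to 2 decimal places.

Equivalent absorption area: A = 796×0.11 + 796×0.03 + 22.4×0.50 + 826.8×0.66 = 668.328 m².
Room volume: 5651.6 m³.
T = 0.161 V/A = 0.161·5651.6/668.328 = 1.36 s.

1.36 s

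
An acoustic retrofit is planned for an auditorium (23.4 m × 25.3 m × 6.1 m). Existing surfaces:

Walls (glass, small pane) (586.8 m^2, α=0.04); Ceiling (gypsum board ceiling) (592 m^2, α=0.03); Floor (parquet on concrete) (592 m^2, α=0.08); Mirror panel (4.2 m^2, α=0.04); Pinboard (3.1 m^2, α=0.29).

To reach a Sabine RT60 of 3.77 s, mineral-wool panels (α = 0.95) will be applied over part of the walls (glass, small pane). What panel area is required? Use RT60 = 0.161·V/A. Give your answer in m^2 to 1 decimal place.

71.0

Equivalent absorption area: A₁ = 586.8×0.04 + 592×0.03 + 592×0.08 + 4.2×0.04 + 3.1×0.29 = 89.659 m^2.
Required A₂ = 0.161·3611.322/3.77 = 154.224 sabins.
ΔA needed = 154.224 − 89.659 = 64.565 sabins.
Each m^2 of panel replacing the walls (glass, small pane) adds (0.95 − 0.04) = 0.91 sabins.
Panel area = 64.565 / 0.91 = 71.0 m^2.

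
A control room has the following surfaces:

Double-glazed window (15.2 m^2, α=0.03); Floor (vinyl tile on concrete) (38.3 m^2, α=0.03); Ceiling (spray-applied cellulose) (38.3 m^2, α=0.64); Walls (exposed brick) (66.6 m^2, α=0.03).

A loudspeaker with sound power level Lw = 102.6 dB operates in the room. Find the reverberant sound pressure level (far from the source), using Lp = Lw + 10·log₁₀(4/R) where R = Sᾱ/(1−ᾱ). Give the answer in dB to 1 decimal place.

A = 28.115 sabins; S = 158.4 m^2.
ᾱ = 28.115/158.4 = 0.1775; R = Sᾱ/(1−ᾱ) = 28.115/(1−0.1775) = 34.182 m^2.
Lp = 102.6 + 10·log₁₀(4/34.182) = 102.6 + (-9.32) = 93.3 dB.

93.3 dB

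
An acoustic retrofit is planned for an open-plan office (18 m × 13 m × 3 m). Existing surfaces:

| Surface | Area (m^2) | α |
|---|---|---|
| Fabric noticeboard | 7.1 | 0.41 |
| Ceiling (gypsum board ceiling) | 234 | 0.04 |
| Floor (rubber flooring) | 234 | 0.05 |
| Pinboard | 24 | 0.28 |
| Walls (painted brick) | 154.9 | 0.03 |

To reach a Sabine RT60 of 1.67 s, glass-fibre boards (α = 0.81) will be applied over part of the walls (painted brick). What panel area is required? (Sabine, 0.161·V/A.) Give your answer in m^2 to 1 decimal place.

Equivalent absorption area: A₁ = 7.1*0.41 + 234*0.04 + 234*0.05 + 24*0.28 + 154.9*0.03 = 35.338 m^2.
Required A₂ = 0.161·702/1.67 = 67.678 sabins.
ΔA needed = 67.678 − 35.338 = 32.340 sabins.
Each m^2 of panel replacing the walls (painted brick) adds (0.81 − 0.03) = 0.78 sabins.
Area = ΔA/Δα = 32.340/0.78 = 41.5 m^2.

41.5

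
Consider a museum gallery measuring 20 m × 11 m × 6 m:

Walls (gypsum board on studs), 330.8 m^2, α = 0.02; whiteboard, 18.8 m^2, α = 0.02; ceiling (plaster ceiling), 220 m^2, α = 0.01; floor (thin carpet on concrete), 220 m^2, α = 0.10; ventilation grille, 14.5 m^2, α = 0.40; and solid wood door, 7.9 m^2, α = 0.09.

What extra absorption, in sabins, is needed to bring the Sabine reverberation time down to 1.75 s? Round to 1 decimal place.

83.7 sabins

Total absorption A₁ = 330.8×0.02 + 18.8×0.02 + 220×0.01 + 220×0.10 + 14.5×0.40 + 7.9×0.09
  = 6.616 + 0.376 + 2.200 + 22.000 + 5.800 + 0.711 = 37.703 m^2 sabins.
For T = 1.75 s, need A₂ = 0.161·V/T = 0.161·1320/1.75 = 121.440 sabins.
Shortfall: 121.440 − 37.703 = 83.7 sabins.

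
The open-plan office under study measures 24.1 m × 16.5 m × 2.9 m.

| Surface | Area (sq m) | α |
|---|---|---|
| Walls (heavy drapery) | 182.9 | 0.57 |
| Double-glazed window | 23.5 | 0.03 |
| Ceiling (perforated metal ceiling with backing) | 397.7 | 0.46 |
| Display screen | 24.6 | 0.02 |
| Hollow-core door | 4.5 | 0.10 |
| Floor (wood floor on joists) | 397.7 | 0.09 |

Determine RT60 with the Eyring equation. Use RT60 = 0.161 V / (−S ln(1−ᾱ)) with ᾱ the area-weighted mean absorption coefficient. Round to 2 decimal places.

0.48 s

Total surface area S = 182.9 + 23.5 + 397.7 + 24.6 + 4.5 + 397.7 = 1030.9 sq m.
Absorption A = 182.9×0.57 + 23.5×0.03 + 397.7×0.46 + 24.6×0.02 + 4.5×0.10 + 397.7×0.09 = 324.635 sabins.
ᾱ = 324.635 / 1030.9 = 0.3149.
Eyring denominator: −S ln(1−ᾱ) = 389.877.
V = 24.1 × 16.5 × 2.9 = 1153.185 m³.
T = 0.161·V/[−S·ln(1−ᾱ)] = 0.161·1153.185/389.877 = 0.48 s.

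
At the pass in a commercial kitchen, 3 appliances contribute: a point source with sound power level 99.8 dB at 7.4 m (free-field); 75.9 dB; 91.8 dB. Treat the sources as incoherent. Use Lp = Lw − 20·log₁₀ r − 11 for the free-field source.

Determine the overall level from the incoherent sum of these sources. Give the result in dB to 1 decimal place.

Source at 7.4 m: Lp = 99.8 − 20·log₁₀(7.4) − 11 = 71.4 dB.
Σ 10^(Lᵢ/10) = 1.566e+09.
L_total = 10·log₁₀(1.566e+09) = 91.9 dB.

91.9 dB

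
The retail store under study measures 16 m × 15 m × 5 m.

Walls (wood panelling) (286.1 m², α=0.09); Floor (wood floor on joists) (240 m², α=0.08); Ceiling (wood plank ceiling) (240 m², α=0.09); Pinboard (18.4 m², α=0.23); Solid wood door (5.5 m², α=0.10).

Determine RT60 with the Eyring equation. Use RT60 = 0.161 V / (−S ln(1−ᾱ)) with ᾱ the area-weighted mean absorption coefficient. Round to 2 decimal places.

2.58 seconds

S = Σ Sᵢ = 790.0 m².
Absorption A = 286.1×0.09 + 240×0.08 + 240×0.09 + 18.4×0.23 + 5.5×0.10 = 71.331 sabins.
ᾱ = 71.331 / 790.0 = 0.0903.
−S·ln(1−ᾱ) = −790.0 × ln(1 − 0.0903) = 74.766.
V = 16 × 15 × 5 = 1200 m³.
RT60 = 0.161 × 1200 / 74.766 = 2.58 s.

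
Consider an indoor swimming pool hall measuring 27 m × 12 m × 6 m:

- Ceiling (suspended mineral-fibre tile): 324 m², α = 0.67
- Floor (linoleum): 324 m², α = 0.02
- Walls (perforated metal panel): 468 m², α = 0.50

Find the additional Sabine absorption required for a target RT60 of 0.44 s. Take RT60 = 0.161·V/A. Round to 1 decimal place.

A₁ = Σ Sᵢαᵢ = 324*0.67 + 324*0.02 + 468*0.50 = 457.560 sabins.
V = 1944 m³. Required absorption A₂ = 0.161 × 1944 / 0.44 = 711.327 sabins.
Additional absorption ΔA = 711.327 − 457.560 = 253.8 sabins.

253.8 sabins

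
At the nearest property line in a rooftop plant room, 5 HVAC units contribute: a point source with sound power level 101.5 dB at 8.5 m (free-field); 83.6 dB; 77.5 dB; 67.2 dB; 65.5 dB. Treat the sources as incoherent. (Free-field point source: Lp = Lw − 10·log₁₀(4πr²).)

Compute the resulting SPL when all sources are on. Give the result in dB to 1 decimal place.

Source at 8.5 m: Lp = 101.5 − 10·log₁₀(4π·8.5²) = 101.5 − 10·log₁₀(907.920) = 71.9 dB.
Σ 10^(Lᵢ/10) = 3.096e+08.
Combined level = 10 log₁₀(3.096e+08) = 84.9 dB.

84.9 dB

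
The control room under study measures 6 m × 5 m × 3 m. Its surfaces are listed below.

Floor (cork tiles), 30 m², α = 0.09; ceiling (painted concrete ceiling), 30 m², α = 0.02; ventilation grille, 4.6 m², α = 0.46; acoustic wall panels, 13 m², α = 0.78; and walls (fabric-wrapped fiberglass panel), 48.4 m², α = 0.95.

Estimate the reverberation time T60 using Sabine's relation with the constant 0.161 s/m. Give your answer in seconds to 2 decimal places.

0.24 s

A = Σ Sᵢαᵢ = 30*0.09 + 30*0.02 + 4.6*0.46 + 13*0.78 + 48.4*0.95 = 61.536 sabins.
Volume V = 6 × 5 × 3 = 90 m³.
Sabine: RT60 = 0.161 × 90 / 61.536 = 0.24 s.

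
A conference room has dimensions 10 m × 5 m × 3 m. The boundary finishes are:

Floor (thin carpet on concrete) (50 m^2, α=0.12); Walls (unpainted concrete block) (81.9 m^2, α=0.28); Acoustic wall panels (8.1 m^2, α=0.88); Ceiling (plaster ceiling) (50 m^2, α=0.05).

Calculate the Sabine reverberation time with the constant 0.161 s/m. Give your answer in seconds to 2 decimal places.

Total absorption A = 50·0.12 + 81.9·0.28 + 8.1·0.88 + 50·0.05
  = 6.000 + 22.932 + 7.128 + 2.500 = 38.560 m^2 sabins.
Volume V = 10 × 5 × 3 = 150 m³.
RT60 = 0.161 · V / A = 0.161 × 150 / 38.560 = 0.63 s.

0.63 s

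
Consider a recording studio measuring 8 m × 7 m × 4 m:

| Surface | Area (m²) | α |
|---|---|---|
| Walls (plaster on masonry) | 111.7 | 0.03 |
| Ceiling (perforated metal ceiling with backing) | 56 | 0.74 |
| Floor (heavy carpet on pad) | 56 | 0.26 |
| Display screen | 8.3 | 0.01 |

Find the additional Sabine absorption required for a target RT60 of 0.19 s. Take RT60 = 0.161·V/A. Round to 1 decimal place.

Equivalent absorption area: A₁ = 111.7*0.03 + 56*0.74 + 56*0.26 + 8.3*0.01 = 59.434 m².
V = 224 m³. Required absorption A₂ = 0.161 × 224 / 0.19 = 189.811 sabins.
ΔA = A₂ − A₁ = 189.811 − 59.434 = 130.4 sabins.

130.4 sabins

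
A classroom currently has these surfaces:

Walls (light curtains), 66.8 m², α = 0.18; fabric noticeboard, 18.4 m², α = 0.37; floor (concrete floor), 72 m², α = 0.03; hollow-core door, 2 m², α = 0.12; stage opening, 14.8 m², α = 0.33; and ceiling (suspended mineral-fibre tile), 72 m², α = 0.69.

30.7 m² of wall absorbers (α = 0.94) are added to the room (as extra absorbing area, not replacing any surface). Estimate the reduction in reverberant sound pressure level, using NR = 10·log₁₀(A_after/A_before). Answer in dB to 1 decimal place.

A_before = Σ Sᵢαᵢ = 66.8·0.18 + 18.4·0.37 + 72·0.03 + 2·0.12 + 14.8·0.33 + 72·0.69 = 75.796 sabins.
Added absorption = 30.7 × 0.94 = 28.858 sabins.
New total A_after = 104.654 sabins.
Reduction = 10 log₁₀(A_after/A_before) = 10 log₁₀(1.3807) = 1.4 dB.

1.4 dB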